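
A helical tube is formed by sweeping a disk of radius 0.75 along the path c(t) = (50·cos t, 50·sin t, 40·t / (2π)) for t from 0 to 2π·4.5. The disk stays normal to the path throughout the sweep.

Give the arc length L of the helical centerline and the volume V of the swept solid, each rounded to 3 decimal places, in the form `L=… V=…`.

L=1425.130 V=2518.412

2πR = 2π·50 = 314.159265
per-turn = √(314.159265² + 40²) = √(98696.0440 + 1600) = √100296.0440 = 316.695507
L = 4.5 × 316.695507 = 1425.129780
V = π·0.75² × L = 1.767146 × 1425.129780 = 2518.412202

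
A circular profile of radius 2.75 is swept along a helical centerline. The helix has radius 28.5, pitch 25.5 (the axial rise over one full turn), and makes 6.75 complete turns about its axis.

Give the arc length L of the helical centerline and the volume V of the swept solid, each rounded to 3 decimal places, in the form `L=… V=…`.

2πR = 2π·28.5 = 179.070781
per-turn = √(179.070781² + 25.5²) = √(32066.3447 + 650.25) = √32716.5947 = 180.877292
L = 6.75 × 180.877292 = 1220.921720
V = π·2.75² × L = 23.758294 × 1220.921720 = 29007.017712

L=1220.922 V=29007.018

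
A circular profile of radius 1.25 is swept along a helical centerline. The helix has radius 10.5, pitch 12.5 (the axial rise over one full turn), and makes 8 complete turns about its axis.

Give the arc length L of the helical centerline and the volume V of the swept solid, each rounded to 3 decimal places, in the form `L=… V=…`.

L=537.178 V=2636.864

2πR = 2π·10.5 = 65.973446
per-turn = √(65.973446² + 12.5²) = √(4352.4955 + 156.25) = √4508.7455 = 67.147193
L = 8 × 67.147193 = 537.177545
V = π·1.25² × L = 4.908739 × 537.177545 = 2636.864107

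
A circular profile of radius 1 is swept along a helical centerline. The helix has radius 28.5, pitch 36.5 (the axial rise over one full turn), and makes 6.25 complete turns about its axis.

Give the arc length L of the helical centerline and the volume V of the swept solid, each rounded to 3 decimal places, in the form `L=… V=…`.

L=1142.205 V=3588.343

2πR = 2π·28.5 = 179.070781
per-turn = √(179.070781² + 36.5²) = √(32066.3447 + 1332.25) = √33398.5947 = 182.752824
L = 6.25 × 182.752824 = 1142.205150
V = π·1² × L = 3.141593 × 1142.205150 = 3588.343309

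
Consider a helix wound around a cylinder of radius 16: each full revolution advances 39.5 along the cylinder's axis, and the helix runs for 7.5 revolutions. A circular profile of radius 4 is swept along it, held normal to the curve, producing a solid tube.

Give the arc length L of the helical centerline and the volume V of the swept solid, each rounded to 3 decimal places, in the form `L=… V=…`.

L=810.095 V=40719.796

2πR = 2π·16 = 100.530965
per-turn = √(100.530965² + 39.5²) = √(10106.4749 + 1560.25) = √11666.7249 = 108.012615
L = 7.5 × 108.012615 = 810.094609
V = π·4² × L = 50.265482 × 810.094609 = 40719.796372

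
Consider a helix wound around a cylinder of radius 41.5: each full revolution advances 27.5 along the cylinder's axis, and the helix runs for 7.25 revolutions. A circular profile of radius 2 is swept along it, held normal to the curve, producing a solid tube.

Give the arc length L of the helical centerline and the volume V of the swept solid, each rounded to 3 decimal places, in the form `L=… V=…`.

L=1900.938 V=23887.888

2πR = 2π·41.5 = 260.752190
per-turn = √(260.752190² + 27.5²) = √(67991.7047 + 756.25) = √68747.9547 = 262.198312
L = 7.25 × 262.198312 = 1900.937761
V = π·2² × L = 12.566371 × 1900.937761 = 23887.888415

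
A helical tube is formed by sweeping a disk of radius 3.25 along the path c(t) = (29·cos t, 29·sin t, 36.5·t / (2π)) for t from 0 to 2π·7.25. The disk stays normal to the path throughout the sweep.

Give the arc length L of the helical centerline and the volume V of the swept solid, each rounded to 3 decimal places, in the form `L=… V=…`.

2πR = 2π·29 = 182.212374
per-turn = √(182.212374² + 36.5²) = √(33201.3492 + 1332.25) = √34533.5992 = 185.832180
L = 7.25 × 185.832180 = 1347.283307
V = π·3.25² × L = 33.183072 × 1347.283307 = 44706.999511

L=1347.283 V=44707.000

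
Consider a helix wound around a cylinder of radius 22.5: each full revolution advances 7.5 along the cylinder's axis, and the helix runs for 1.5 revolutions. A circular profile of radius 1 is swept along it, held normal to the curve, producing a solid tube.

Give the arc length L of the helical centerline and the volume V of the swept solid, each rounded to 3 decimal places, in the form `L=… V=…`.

2πR = 2π·22.5 = 141.371669
per-turn = √(141.371669² + 7.5²) = √(19985.9489 + 56.25) = √20042.1989 = 141.570473
L = 1.5 × 141.570473 = 212.355710
V = π·1² × L = 3.141593 × 212.355710 = 667.135138

L=212.356 V=667.135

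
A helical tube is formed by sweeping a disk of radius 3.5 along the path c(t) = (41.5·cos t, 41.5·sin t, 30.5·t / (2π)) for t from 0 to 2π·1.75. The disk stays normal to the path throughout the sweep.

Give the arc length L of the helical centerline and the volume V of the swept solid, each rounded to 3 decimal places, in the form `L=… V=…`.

L=459.427 V=17680.836

2πR = 2π·41.5 = 260.752190
per-turn = √(260.752190² + 30.5²) = √(67991.7047 + 930.25) = √68921.9547 = 262.529912
L = 1.75 × 262.529912 = 459.427346
V = π·3.5² × L = 38.484510 × 459.427346 = 17680.836298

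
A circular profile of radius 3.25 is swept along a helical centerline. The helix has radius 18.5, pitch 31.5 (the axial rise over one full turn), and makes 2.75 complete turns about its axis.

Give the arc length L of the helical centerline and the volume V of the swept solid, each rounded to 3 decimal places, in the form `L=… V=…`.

2πR = 2π·18.5 = 116.238928
per-turn = √(116.238928² + 31.5²) = √(13511.4884 + 992.25) = √14503.7384 = 120.431468
L = 2.75 × 120.431468 = 331.186536
V = π·3.25² × L = 33.183072 × 331.186536 = 10989.786814

L=331.187 V=10989.787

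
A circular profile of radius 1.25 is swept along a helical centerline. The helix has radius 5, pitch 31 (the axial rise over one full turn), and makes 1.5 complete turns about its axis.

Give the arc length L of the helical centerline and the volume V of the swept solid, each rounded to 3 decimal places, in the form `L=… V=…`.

L=66.204 V=324.976

2πR = 2π·5 = 31.415927
per-turn = √(31.415927² + 31²) = √(986.9604 + 961) = √1947.9604 = 44.135705
L = 1.5 × 44.135705 = 66.203557
V = π·1.25² × L = 4.908739 × 66.203557 = 324.975952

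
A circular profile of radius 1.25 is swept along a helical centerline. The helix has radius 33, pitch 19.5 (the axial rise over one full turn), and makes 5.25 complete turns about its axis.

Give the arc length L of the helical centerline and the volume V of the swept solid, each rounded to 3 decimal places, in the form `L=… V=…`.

L=1093.365 V=5367.044

2πR = 2π·33 = 207.345115
per-turn = √(207.345115² + 19.5²) = √(42991.9968 + 380.25) = √43372.2468 = 208.260046
L = 5.25 × 208.260046 = 1093.365242
V = π·1.25² × L = 4.908739 × 1093.365242 = 5367.044079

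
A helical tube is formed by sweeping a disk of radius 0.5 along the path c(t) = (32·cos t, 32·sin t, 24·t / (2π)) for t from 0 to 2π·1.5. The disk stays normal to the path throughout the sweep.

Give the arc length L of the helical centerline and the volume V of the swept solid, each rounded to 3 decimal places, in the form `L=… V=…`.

L=303.734 V=238.552

2πR = 2π·32 = 201.061930
per-turn = √(201.061930² + 24²) = √(40425.8996 + 576) = √41001.8996 = 202.489258
L = 1.5 × 202.489258 = 303.733887
V = π·0.5² × L = 0.785398 × 303.733887 = 238.552037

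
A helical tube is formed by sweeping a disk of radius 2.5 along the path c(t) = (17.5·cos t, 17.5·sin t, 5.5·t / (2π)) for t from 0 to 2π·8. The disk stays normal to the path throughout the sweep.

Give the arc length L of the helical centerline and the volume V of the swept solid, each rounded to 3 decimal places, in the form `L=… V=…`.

2πR = 2π·17.5 = 109.955743
per-turn = √(109.955743² + 5.5²) = √(12090.2654 + 30.25) = √12120.5154 = 110.093212
L = 8 × 110.093212 = 880.745698
V = π·2.5² × L = 19.634954 × 880.745698 = 17293.401346

L=880.746 V=17293.401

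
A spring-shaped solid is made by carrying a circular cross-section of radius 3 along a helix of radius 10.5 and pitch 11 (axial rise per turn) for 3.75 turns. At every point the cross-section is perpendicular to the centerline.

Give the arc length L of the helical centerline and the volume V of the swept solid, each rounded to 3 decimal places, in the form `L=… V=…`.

2πR = 2π·10.5 = 65.973446
per-turn = √(65.973446² + 11²) = √(4352.4955 + 121) = √4473.4955 = 66.884195
L = 3.75 × 66.884195 = 250.815731
V = π·3² × L = 28.274334 × 250.815731 = 7091.647728

L=250.816 V=7091.648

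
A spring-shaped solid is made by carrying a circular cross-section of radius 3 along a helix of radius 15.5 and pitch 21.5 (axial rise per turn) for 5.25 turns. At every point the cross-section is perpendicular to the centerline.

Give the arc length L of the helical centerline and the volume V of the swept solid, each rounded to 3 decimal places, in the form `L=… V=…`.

L=523.605 V=14804.592

2πR = 2π·15.5 = 97.389372
per-turn = √(97.389372² + 21.5²) = √(9484.6898 + 462.25) = √9946.9398 = 99.734346
L = 5.25 × 99.734346 = 523.605318
V = π·3² × L = 28.274334 × 523.605318 = 14804.591584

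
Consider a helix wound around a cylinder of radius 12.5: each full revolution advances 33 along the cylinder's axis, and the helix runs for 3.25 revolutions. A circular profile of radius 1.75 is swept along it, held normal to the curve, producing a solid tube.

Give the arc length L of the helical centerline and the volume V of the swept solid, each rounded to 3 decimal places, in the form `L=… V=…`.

2πR = 2π·12.5 = 78.539816
per-turn = √(78.539816² + 33²) = √(6168.5028 + 1089) = √7257.5028 = 85.190978
L = 3.25 × 85.190978 = 276.870679
V = π·1.75² × L = 9.621128 × 276.870679 = 2663.808103

L=276.871 V=2663.808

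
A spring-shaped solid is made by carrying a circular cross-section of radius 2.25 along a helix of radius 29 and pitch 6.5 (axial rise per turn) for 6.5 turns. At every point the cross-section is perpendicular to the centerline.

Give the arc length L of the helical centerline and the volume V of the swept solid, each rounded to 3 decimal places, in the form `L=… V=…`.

2πR = 2π·29 = 182.212374
per-turn = √(182.212374² + 6.5²) = √(33201.3492 + 42.25) = √33243.5992 = 182.328273
L = 6.5 × 182.328273 = 1185.133776
V = π·2.25² × L = 15.904313 × 1185.133776 = 18848.738290

L=1185.134 V=18848.738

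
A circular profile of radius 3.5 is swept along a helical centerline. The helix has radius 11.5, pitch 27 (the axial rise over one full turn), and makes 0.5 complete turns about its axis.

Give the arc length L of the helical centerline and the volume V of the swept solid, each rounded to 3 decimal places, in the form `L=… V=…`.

L=38.568 V=1484.278

2πR = 2π·11.5 = 72.256631
per-turn = √(72.256631² + 27²) = √(5221.0207 + 729) = √5950.0207 = 77.136377
L = 0.5 × 77.136377 = 38.568189
V = π·3.5² × L = 38.484510 × 38.568189 = 1484.277845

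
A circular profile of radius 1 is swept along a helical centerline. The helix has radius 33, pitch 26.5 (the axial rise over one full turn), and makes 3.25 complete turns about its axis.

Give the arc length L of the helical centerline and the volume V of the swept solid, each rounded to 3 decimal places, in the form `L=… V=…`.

2πR = 2π·33 = 207.345115
per-turn = √(207.345115² + 26.5²) = √(42991.9968 + 702.25) = √43694.2468 = 209.031688
L = 3.25 × 209.031688 = 679.352987
V = π·1² × L = 3.141593 × 679.352987 = 2134.250354

L=679.353 V=2134.250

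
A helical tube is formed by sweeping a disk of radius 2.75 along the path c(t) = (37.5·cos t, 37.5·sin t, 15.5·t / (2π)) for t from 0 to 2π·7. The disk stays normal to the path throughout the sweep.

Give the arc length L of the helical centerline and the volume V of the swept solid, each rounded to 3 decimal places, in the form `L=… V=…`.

L=1652.901 V=39270.110

2πR = 2π·37.5 = 235.619449
per-turn = √(235.619449² + 15.5²) = √(55516.5248 + 240.25) = √55756.7748 = 236.128725
L = 7 × 236.128725 = 1652.901075
V = π·2.75² × L = 23.758294 × 1652.901075 = 39270.110420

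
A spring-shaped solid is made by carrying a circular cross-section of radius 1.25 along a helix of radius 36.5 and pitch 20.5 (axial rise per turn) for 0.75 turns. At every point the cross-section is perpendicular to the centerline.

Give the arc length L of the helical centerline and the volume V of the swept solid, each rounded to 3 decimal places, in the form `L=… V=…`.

2πR = 2π·36.5 = 229.336264
per-turn = √(229.336264² + 20.5²) = √(52595.1219 + 420.25) = √53015.3719 = 230.250672
L = 0.75 × 230.250672 = 172.688004
V = π·1.25² × L = 4.908739 × 172.688004 = 847.680257

L=172.688 V=847.680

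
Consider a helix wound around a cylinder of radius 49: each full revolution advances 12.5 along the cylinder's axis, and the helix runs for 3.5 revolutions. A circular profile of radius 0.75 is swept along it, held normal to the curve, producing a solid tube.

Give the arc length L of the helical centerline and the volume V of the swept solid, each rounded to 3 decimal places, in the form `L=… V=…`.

L=1078.454 V=1905.786

2πR = 2π·49 = 307.876080
per-turn = √(307.876080² + 12.5²) = √(94787.6807 + 156.25) = √94943.9307 = 308.129730
L = 3.5 × 308.129730 = 1078.454056
V = π·0.75² × L = 1.767146 × 1078.454056 = 1905.785628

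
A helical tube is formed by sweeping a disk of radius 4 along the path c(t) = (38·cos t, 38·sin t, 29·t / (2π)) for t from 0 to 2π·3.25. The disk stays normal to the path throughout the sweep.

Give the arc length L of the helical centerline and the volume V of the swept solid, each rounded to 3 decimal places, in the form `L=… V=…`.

2πR = 2π·38 = 238.761042
per-turn = √(238.761042² + 29²) = √(57006.8350 + 841) = √57847.8350 = 240.515769
L = 3.25 × 240.515769 = 781.676248
V = π·4² × L = 50.265482 × 781.676248 = 39291.333754

L=781.676 V=39291.334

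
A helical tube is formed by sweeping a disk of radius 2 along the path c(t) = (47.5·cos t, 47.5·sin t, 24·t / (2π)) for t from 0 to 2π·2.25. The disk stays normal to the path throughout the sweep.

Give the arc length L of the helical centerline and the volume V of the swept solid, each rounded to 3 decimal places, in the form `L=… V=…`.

2πR = 2π·47.5 = 298.451302
per-turn = √(298.451302² + 24²) = √(89073.1797 + 576) = √89649.1797 = 299.414729
L = 2.25 × 299.414729 = 673.683139
V = π·2² × L = 12.566371 × 673.683139 = 8465.752007

L=673.683 V=8465.752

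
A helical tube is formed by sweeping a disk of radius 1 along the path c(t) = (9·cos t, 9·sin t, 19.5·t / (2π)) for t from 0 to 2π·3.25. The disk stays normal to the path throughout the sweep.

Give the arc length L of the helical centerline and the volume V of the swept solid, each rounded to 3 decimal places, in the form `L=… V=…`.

L=194.403 V=610.736

2πR = 2π·9 = 56.548668
per-turn = √(56.548668² + 19.5²) = √(3197.7518 + 380.25) = √3578.0018 = 59.816401
L = 3.25 × 59.816401 = 194.403303
V = π·1² × L = 3.141593 × 194.403303 = 610.735989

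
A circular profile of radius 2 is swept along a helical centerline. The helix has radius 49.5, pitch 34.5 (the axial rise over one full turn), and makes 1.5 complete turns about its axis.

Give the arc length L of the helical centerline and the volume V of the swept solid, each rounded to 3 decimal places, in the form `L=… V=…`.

2πR = 2π·49.5 = 311.017673
per-turn = √(311.017673² + 34.5²) = √(96731.9927 + 1190.25) = √97922.2427 = 312.925299
L = 1.5 × 312.925299 = 469.387948
V = π·2² × L = 12.566371 × 469.387948 = 5898.502922

L=469.388 V=5898.503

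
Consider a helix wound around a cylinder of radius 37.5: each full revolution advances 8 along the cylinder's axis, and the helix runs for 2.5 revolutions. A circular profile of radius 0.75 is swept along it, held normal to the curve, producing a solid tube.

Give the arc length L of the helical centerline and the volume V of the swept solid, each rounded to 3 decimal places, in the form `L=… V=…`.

2πR = 2π·37.5 = 235.619449
per-turn = √(235.619449² + 8²) = √(55516.5248 + 64) = √55580.5248 = 235.755222
L = 2.5 × 235.755222 = 589.388055
V = π·0.75² × L = 1.767146 × 589.388055 = 1041.534666

L=589.388 V=1041.535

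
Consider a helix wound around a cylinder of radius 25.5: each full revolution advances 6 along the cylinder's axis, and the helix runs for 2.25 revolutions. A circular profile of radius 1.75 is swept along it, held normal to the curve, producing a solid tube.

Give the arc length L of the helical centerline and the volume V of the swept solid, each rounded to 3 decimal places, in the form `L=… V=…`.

L=360.750 V=3470.826

2πR = 2π·25.5 = 160.221225
per-turn = √(160.221225² + 6²) = √(25670.8410 + 36) = √25706.8410 = 160.333531
L = 2.25 × 160.333531 = 360.750444
V = π·1.75² × L = 9.621128 × 360.750444 = 3470.826017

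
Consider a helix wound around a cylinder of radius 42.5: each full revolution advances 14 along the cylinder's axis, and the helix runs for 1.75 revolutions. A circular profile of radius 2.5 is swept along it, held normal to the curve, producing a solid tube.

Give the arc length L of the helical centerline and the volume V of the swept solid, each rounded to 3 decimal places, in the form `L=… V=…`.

2πR = 2π·42.5 = 267.035376
per-turn = √(267.035376² + 14²) = √(71307.8918 + 196) = √71503.8918 = 267.402116
L = 1.75 × 267.402116 = 467.953704
V = π·2.5² × L = 19.634954 × 467.953704 = 9188.249482

L=467.954 V=9188.249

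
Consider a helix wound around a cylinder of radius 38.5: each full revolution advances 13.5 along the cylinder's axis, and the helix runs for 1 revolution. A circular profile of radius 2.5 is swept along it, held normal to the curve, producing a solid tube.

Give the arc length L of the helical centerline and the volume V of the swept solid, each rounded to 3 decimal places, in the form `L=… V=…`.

2πR = 2π·38.5 = 241.902634
per-turn = √(241.902634² + 13.5²) = √(58516.8845 + 182.25) = √58699.1345 = 242.279043
L = 1 × 242.279043 = 242.279043
V = π·2.5² × L = 19.634954 × 242.279043 = 4757.137878

L=242.279 V=4757.138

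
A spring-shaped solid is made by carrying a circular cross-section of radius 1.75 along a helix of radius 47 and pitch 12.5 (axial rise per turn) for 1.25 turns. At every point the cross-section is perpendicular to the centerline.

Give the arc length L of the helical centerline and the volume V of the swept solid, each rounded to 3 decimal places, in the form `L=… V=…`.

2πR = 2π·47 = 295.309709
per-turn = √(295.309709² + 12.5²) = √(87207.8245 + 156.25) = √87364.0745 = 295.574144
L = 1.25 × 295.574144 = 369.467680
V = π·1.75² × L = 9.621128 × 369.467680 = 3554.695655

L=369.468 V=3554.696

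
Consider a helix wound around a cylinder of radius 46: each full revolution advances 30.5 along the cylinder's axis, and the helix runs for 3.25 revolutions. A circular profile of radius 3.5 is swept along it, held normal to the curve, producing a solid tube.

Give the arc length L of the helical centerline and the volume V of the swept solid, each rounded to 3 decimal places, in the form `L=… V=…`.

L=944.552 V=36350.617

2πR = 2π·46 = 289.026524
per-turn = √(289.026524² + 30.5²) = √(83536.3317 + 930.25) = √84466.5817 = 290.631350
L = 3.25 × 290.631350 = 944.551888
V = π·3.5² × L = 38.484510 × 944.551888 = 36350.616576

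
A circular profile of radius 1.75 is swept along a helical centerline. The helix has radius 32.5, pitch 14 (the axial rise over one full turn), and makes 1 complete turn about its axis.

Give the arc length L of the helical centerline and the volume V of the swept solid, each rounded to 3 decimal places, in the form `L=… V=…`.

2πR = 2π·32.5 = 204.203522
per-turn = √(204.203522² + 14²) = √(41699.0786 + 196) = √41895.0786 = 204.682873
L = 1 × 204.682873 = 204.682873
V = π·1.75² × L = 9.621128 × 204.682873 = 1969.280021

L=204.683 V=1969.280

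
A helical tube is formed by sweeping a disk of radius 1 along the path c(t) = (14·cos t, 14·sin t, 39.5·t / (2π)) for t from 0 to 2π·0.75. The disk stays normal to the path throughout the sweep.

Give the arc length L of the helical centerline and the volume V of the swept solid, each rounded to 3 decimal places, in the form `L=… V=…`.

2πR = 2π·14 = 87.964594
per-turn = √(87.964594² + 39.5²) = √(7737.7699 + 1560.25) = √9298.0199 = 96.426240
L = 0.75 × 96.426240 = 72.319680
V = π·1² × L = 3.141593 × 72.319680 = 227.198976

L=72.320 V=227.199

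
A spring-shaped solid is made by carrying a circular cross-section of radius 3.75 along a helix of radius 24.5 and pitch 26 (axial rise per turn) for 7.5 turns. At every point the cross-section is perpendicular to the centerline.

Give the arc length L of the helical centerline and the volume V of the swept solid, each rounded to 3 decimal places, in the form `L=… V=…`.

L=1170.887 V=51728.210

2πR = 2π·24.5 = 153.938040
per-turn = √(153.938040² + 26²) = √(23696.9202 + 676) = √24372.9202 = 156.118289
L = 7.5 × 156.118289 = 1170.887168
V = π·3.75² × L = 44.178647 × 1170.887168 = 51728.210495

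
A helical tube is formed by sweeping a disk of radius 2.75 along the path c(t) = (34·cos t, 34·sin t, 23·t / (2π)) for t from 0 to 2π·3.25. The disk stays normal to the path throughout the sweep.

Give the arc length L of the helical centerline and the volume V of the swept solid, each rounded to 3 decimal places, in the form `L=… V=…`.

L=698.304 V=16590.519

2πR = 2π·34 = 213.628300
per-turn = √(213.628300² + 23²) = √(45637.0508 + 529) = √46166.0508 = 214.862865
L = 3.25 × 214.862865 = 698.304311
V = π·2.75² × L = 23.758294 × 698.304311 = 16590.519436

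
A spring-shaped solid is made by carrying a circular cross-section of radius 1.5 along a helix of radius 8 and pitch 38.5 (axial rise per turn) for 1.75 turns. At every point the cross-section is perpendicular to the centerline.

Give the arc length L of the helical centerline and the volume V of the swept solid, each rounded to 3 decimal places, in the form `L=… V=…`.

2πR = 2π·8 = 50.265482
per-turn = √(50.265482² + 38.5²) = √(2526.6187 + 1482.25) = √4008.8687 = 63.315628
L = 1.75 × 63.315628 = 110.802349
V = π·1.5² × L = 7.068583 × 110.802349 = 783.215650

L=110.802 V=783.216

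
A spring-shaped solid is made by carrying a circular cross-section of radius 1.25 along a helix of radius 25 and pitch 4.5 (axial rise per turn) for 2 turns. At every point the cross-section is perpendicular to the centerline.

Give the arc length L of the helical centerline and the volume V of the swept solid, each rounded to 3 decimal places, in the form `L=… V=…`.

L=314.288 V=1542.758

2πR = 2π·25 = 157.079633
per-turn = √(157.079633² + 4.5²) = √(24674.0110 + 20.25) = √24694.2610 = 157.144077
L = 2 × 157.144077 = 314.288154
V = π·1.25² × L = 4.908739 × 314.288154 = 1542.758370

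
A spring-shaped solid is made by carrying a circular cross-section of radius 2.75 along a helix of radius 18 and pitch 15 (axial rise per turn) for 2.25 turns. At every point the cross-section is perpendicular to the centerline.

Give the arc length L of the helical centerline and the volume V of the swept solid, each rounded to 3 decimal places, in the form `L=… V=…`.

2πR = 2π·18 = 113.097336
per-turn = √(113.097336² + 15²) = √(12791.0073 + 225) = √13016.0073 = 114.087718
L = 2.25 × 114.087718 = 256.697365
V = π·2.75² × L = 23.758294 × 256.697365 = 6098.691570

L=256.697 V=6098.692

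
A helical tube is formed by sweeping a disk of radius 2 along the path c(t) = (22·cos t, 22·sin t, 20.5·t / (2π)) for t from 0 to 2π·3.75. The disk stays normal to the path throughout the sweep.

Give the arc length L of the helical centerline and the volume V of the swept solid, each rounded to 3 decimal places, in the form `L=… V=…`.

2πR = 2π·22 = 138.230077
per-turn = √(138.230077² + 20.5²) = √(19107.5541 + 420.25) = √19527.8041 = 139.741920
L = 3.75 × 139.741920 = 524.032199
V = π·2² × L = 12.566371 × 524.032199 = 6585.182825

L=524.032 V=6585.183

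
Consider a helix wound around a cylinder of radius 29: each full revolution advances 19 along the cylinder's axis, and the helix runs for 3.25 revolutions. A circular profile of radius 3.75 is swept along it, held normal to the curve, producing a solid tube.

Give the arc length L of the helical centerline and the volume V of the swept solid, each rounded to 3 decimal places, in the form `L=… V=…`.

L=595.401 V=26304.009

2πR = 2π·29 = 182.212374
per-turn = √(182.212374² + 19²) = √(33201.3492 + 361) = √33562.3492 = 183.200298
L = 3.25 × 183.200298 = 595.400969
V = π·3.75² × L = 44.178647 × 595.400969 = 26304.009034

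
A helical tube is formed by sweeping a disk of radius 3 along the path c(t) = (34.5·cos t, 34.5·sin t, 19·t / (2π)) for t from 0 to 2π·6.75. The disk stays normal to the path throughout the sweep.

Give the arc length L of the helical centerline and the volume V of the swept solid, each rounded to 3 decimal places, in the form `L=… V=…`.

2πR = 2π·34.5 = 216.769893
per-turn = √(216.769893² + 19²) = √(46989.1866 + 361) = √47350.1866 = 217.600980
L = 6.75 × 217.600980 = 1468.806616
V = π·3² × L = 28.274334 × 1468.806616 = 41529.528666

L=1468.807 V=41529.529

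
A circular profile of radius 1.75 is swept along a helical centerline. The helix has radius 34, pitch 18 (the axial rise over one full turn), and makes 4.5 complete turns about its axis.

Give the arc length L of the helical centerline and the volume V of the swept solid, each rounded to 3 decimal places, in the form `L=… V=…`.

L=964.734 V=9281.827

2πR = 2π·34 = 213.628300
per-turn = √(213.628300² + 18²) = √(45637.0508 + 324) = √45961.0508 = 214.385286
L = 4.5 × 214.385286 = 964.733786
V = π·1.75² × L = 9.621128 × 964.733786 = 9281.826759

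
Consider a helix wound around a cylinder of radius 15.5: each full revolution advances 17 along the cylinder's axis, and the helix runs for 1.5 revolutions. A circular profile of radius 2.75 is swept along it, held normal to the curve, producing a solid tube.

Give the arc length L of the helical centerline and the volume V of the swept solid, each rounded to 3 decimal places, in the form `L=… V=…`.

L=148.293 V=3523.188

2πR = 2π·15.5 = 97.389372
per-turn = √(97.389372² + 17²) = √(9484.6898 + 289) = √9773.6898 = 98.861974
L = 1.5 × 98.861974 = 148.292960
V = π·2.75² × L = 23.758294 × 148.292960 = 3523.187818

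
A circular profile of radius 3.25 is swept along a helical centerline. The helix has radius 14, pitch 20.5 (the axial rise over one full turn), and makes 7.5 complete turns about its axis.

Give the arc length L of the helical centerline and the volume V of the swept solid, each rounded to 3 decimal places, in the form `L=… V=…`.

2πR = 2π·14 = 87.964594
per-turn = √(87.964594² + 20.5²) = √(7737.7699 + 420.25) = √8158.0199 = 90.321757
L = 7.5 × 90.321757 = 677.413180
V = π·3.25² × L = 33.183072 × 677.413180 = 22478.650603

L=677.413 V=22478.651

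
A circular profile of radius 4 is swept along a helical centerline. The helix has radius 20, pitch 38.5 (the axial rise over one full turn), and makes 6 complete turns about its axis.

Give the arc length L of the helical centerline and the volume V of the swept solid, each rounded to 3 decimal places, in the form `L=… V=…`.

L=788.575 V=39638.093

2πR = 2π·20 = 125.663706
per-turn = √(125.663706² + 38.5²) = √(15791.3670 + 1482.25) = √17273.6170 = 131.429133
L = 6 × 131.429133 = 788.574799
V = π·4² × L = 50.265482 × 788.574799 = 39638.092722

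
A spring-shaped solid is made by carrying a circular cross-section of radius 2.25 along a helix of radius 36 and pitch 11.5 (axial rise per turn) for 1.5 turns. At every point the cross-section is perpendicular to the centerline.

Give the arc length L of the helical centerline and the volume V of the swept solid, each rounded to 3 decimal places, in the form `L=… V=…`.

L=339.730 V=5403.176

2πR = 2π·36 = 226.194671
per-turn = √(226.194671² + 11.5²) = √(51164.0292 + 132.25) = √51296.2792 = 226.486819
L = 1.5 × 226.486819 = 339.730229
V = π·2.25² × L = 15.904313 × 339.730229 = 5403.175826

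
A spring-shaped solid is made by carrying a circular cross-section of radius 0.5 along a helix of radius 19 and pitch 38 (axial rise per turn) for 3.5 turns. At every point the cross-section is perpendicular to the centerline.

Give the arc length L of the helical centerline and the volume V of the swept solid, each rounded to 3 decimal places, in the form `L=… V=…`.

L=438.489 V=344.388

2πR = 2π·19 = 119.380521
per-turn = √(119.380521² + 38²) = √(14251.7088 + 1444) = √15695.7088 = 125.282516
L = 3.5 × 125.282516 = 438.488805
V = π·0.5² × L = 0.785398 × 438.488805 = 344.388302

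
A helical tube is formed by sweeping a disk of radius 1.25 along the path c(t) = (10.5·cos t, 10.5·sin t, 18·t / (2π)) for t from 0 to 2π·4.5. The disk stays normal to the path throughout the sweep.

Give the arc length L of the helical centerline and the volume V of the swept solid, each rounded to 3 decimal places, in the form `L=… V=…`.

L=307.732 V=1510.576

2πR = 2π·10.5 = 65.973446
per-turn = √(65.973446² + 18²) = √(4352.4955 + 324) = √4676.4955 = 68.384907
L = 4.5 × 68.384907 = 307.732083
V = π·1.25² × L = 4.908739 × 307.732083 = 1510.576328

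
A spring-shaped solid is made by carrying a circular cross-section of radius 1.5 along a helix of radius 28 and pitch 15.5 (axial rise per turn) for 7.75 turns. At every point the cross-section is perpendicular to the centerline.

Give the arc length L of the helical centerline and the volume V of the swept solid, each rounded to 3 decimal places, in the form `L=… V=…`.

L=1368.733 V=9675.001

2πR = 2π·28 = 175.929189
per-turn = √(175.929189² + 15.5²) = √(30951.0794 + 240.25) = √31191.3294 = 176.610672
L = 7.75 × 176.610672 = 1368.732707
V = π·1.5² × L = 7.068583 × 1368.732707 = 9675.001386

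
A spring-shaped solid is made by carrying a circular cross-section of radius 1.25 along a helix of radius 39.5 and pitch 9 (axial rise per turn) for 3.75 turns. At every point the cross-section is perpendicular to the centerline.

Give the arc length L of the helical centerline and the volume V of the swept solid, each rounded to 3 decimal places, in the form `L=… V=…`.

2πR = 2π·39.5 = 248.185820
per-turn = √(248.185820² + 9²) = √(61596.2011 + 81) = √61677.2011 = 248.348950
L = 3.75 × 248.348950 = 931.308563
V = π·1.25² × L = 4.908739 × 931.308563 = 4571.550220

L=931.309 V=4571.550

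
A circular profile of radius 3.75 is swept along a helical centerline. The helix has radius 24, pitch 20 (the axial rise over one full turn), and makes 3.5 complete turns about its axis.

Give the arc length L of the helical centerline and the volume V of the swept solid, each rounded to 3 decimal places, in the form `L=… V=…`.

2πR = 2π·24 = 150.796447
per-turn = √(150.796447² + 20²) = √(22739.5685 + 400) = √23139.5685 = 152.116957
L = 3.5 × 152.116957 = 532.409349
V = π·3.75² × L = 44.178647 × 532.409349 = 23521.124513

L=532.409 V=23521.125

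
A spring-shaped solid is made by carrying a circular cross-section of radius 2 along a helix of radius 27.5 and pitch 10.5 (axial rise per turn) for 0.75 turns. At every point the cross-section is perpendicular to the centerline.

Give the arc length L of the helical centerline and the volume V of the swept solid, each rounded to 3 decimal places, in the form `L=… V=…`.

2πR = 2π·27.5 = 172.787596
per-turn = √(172.787596² + 10.5²) = √(29855.5533 + 110.25) = √29965.8033 = 173.106335
L = 0.75 × 173.106335 = 129.829751
V = π·2² × L = 12.566371 × 129.829751 = 1631.488774

L=129.830 V=1631.489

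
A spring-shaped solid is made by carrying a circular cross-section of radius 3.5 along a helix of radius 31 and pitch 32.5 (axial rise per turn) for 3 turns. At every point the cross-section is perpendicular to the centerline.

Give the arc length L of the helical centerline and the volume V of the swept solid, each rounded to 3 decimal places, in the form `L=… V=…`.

2πR = 2π·31 = 194.778745
per-turn = √(194.778745² + 32.5²) = √(37938.7593 + 1056.25) = √38995.0093 = 197.471541
L = 3 × 197.471541 = 592.414622
V = π·3.5² × L = 38.484510 × 592.414622 = 22798.786432

L=592.415 V=22798.786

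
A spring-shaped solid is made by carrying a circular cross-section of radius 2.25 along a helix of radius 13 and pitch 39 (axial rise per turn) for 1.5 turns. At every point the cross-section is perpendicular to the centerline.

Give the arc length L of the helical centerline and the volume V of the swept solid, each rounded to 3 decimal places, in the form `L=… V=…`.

2πR = 2π·13 = 81.681409
per-turn = √(81.681409² + 39²) = √(6671.8526 + 1521) = √8192.8526 = 90.514378
L = 1.5 × 90.514378 = 135.771567
V = π·2.25² × L = 15.904313 × 135.771567 = 2159.353466

L=135.772 V=2159.353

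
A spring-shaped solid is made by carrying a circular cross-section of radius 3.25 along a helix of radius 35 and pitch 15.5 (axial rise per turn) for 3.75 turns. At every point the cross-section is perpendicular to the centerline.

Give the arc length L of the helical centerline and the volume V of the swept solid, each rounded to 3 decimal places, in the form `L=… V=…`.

L=826.714 V=27432.909

2πR = 2π·35 = 219.911486
per-turn = √(219.911486² + 15.5²) = √(48361.0616 + 240.25) = √48601.3116 = 220.457052
L = 3.75 × 220.457052 = 826.713943
V = π·3.25² × L = 33.183072 × 826.713943 = 27432.908634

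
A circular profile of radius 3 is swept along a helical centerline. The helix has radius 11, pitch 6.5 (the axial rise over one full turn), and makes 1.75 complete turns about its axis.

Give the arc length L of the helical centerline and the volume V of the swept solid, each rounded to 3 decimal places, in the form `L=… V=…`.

2πR = 2π·11 = 69.115038
per-turn = √(69.115038² + 6.5²) = √(4776.8885 + 42.25) = √4819.1385 = 69.420015
L = 1.75 × 69.420015 = 121.485027
V = π·3² × L = 28.274334 × 121.485027 = 3434.908211

L=121.485 V=3434.908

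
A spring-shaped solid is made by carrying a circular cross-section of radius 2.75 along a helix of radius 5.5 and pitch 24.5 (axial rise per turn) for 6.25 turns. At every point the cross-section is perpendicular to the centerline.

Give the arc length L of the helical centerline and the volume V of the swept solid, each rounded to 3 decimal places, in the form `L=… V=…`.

L=264.758 V=6290.188

2πR = 2π·5.5 = 34.557519
per-turn = √(34.557519² + 24.5²) = √(1194.2221 + 600.25) = √1794.4721 = 42.361210
L = 6.25 × 42.361210 = 264.757564
V = π·2.75² × L = 23.758294 × 264.757564 = 6290.188161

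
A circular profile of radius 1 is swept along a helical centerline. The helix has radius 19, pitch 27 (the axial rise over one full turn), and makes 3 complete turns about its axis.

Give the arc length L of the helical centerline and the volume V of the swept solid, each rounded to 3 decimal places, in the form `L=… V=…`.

2πR = 2π·19 = 119.380521
per-turn = √(119.380521² + 27²) = √(14251.7088 + 729) = √14980.7088 = 122.395706
L = 3 × 122.395706 = 367.187117
V = π·1² × L = 3.141593 × 367.187117 = 1153.552349

L=367.187 V=1153.552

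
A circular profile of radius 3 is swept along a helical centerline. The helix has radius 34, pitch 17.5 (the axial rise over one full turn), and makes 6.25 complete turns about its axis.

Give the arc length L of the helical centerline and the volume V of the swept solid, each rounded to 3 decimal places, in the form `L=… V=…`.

L=1339.649 V=37877.691

2πR = 2π·34 = 213.628300
per-turn = √(213.628300² + 17.5²) = √(45637.0508 + 306.25) = √45943.3008 = 214.343884
L = 6.25 × 214.343884 = 1339.649277
V = π·3² × L = 28.274334 × 1339.649277 = 37877.690945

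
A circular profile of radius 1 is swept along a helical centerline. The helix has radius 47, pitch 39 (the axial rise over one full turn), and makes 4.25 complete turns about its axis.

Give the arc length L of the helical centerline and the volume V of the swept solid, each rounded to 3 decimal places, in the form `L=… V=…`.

L=1265.964 V=3977.143

2πR = 2π·47 = 295.309709
per-turn = √(295.309709² + 39²) = √(87207.8245 + 1521) = √88728.8245 = 297.873840
L = 4.25 × 297.873840 = 1265.963820
V = π·1² × L = 3.141593 × 1265.963820 = 3977.142635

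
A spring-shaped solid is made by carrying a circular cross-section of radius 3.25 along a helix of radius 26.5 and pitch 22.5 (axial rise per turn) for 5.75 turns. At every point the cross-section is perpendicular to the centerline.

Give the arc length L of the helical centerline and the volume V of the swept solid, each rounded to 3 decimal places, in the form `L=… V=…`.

2πR = 2π·26.5 = 166.504411
per-turn = √(166.504411² + 22.5²) = √(27723.7188 + 506.25) = √28229.9688 = 168.017763
L = 5.75 × 168.017763 = 966.102139
V = π·3.25² × L = 33.183072 × 966.102139 = 32058.237215

L=966.102 V=32058.237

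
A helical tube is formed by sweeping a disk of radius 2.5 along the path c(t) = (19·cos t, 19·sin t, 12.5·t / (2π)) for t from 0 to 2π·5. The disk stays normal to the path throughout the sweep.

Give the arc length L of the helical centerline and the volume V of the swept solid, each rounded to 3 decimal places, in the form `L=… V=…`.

L=600.166 V=11784.228

2πR = 2π·19 = 119.380521
per-turn = √(119.380521² + 12.5²) = √(14251.7088 + 156.25) = √14407.9588 = 120.033157
L = 5 × 120.033157 = 600.165784
V = π·2.5² × L = 19.634954 × 600.165784 = 11784.227622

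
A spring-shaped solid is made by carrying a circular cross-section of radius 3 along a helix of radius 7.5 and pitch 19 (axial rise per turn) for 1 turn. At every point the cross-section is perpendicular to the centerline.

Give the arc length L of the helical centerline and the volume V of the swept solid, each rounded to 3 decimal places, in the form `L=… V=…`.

2πR = 2π·7.5 = 47.123890
per-turn = √(47.123890² + 19²) = √(2220.6610 + 361) = √2581.6610 = 50.810048
L = 1 × 50.810048 = 50.810048
V = π·3² × L = 28.274334 × 50.810048 = 1436.620265

L=50.810 V=1436.620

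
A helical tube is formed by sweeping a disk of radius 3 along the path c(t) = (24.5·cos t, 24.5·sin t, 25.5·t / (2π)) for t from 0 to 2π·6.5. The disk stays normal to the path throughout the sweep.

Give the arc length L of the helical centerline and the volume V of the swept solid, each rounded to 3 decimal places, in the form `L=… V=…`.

L=1014.233 V=28676.754

2πR = 2π·24.5 = 153.938040
per-turn = √(153.938040² + 25.5²) = √(23696.9202 + 650.25) = √24347.1702 = 156.035798
L = 6.5 × 156.035798 = 1014.232685
V = π·3² × L = 28.274334 × 1014.232685 = 28676.753573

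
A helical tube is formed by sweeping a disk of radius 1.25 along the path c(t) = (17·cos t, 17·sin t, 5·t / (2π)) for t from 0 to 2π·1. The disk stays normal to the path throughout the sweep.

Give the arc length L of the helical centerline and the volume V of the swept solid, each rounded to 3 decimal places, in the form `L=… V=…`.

L=106.931 V=524.897

2πR = 2π·17 = 106.814150
per-turn = √(106.814150² + 5²) = √(11409.2627 + 25) = √11434.2627 = 106.931112
L = 1 × 106.931112 = 106.931112
V = π·1.25² × L = 4.908739 × 106.931112 = 524.896868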